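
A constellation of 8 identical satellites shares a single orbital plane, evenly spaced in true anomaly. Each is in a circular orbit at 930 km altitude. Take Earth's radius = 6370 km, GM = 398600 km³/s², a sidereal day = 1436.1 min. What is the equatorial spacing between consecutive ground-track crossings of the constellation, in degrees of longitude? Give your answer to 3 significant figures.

Semi-major axis a = 6370 + 930 = 7300 km. Period T = 2π√(a³/μ) = 2π√(7300³/398600) = 6207.2 s = 103.45 min.
Single-satellite node shift = (6207.2/86166) × 360° = 25.93°.
With 8 satellites evenly phased, successive equator crossings are 25.93/8 = 3.242° apart.

3.24°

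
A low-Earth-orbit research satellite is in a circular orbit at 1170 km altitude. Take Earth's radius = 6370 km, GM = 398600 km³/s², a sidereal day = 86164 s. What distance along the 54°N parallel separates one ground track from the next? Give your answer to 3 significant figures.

Semi-major axis a = 6370 + 1170 = 7540 km. Period T = 2π√(a³/μ) = 2π√(7540³/398600) = 6515.8 s = 108.60 min.
Node shift per orbit = (6515.8/86164) × 360° = 27.22°.
Equatorial spacing = 27.22 × 111.2 km/° = 3027 km.
At 54° latitude, spacing = 3027 × cos(54°) = 1779 km.

1780 km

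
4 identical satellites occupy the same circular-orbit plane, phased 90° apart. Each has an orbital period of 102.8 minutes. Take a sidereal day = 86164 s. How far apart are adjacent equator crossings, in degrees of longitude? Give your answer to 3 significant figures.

T = 102.8 min = 6168.0 s.
Single-satellite node shift = (6168.0/86164) × 360° = 25.77°.
With 4 satellites evenly phased, successive equator crossings are 25.77/4 = 6.443° apart.

6.44°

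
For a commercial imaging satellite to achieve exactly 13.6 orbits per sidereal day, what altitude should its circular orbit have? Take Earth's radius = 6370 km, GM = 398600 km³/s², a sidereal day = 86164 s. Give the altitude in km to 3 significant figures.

Required period T = 86164 / 13.6 = 6335.6 s.
From T = 2π√(a³/μ): a = (μ T²/4π²)^(1/3) = (398600 × 6335.6² / 4π²)^(1/3) = 7400 km.
Altitude h = a − R = 7400 − 6370 = 1030 km.

1030 km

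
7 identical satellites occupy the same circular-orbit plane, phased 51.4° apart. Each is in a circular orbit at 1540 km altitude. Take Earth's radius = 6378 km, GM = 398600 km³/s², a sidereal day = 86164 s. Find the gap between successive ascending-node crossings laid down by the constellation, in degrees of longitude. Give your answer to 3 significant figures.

4.19°

Semi-major axis a = 6378 + 1540 = 7918 km. Period T = 2π√(a³/μ) = 2π√(7918³/398600) = 7011.9 s = 116.86 min.
Single-satellite node shift = (7011.9/86164) × 360° = 29.30°.
With 7 satellites evenly phased, successive equator crossings are 29.30/7 = 4.185° apart.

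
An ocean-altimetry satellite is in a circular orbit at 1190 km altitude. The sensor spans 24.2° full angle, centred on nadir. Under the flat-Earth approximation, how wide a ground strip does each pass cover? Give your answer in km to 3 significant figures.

510 km

Half-angle = 24.2°/2 = 12.1°.
Swath width ≈ 2h·tan(θ/2) = 2 × 1190 × tan(12.1°) = 510.2 km.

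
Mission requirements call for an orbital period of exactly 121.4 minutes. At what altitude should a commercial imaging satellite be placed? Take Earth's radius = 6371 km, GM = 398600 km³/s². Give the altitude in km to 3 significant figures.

T = 121.4 min = 7284.0 s.
From T = 2π√(a³/μ): a = (μ T²/4π²)^(1/3) = (398600 × 7284.0² / 4π²)^(1/3) = 8122 km.
Altitude h = a − R = 8122 − 6371 = 1751 km.

1750 km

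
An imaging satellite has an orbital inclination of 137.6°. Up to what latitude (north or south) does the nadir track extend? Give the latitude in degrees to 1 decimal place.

Retrograde orbit: the ground track reaches ±(180° − i) = ±(180 − 137.6) = ±42.4°.

42.4°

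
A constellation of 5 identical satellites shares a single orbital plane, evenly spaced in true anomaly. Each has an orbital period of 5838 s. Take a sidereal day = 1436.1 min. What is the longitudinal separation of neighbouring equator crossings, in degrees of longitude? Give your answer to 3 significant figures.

Single-satellite node shift = (5838.0/86166) × 360° = 24.39°.
With 5 satellites evenly phased, successive equator crossings are 24.39/5 = 4.878° apart.

4.88°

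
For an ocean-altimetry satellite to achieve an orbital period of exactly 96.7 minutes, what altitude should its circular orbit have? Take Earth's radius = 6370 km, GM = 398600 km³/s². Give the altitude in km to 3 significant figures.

609 km

T = 96.7 min = 5802.0 s.
From T = 2π√(a³/μ): a = (μ T²/4π²)^(1/3) = (398600 × 5802.0² / 4π²)^(1/3) = 6979 km.
Altitude h = a − R = 6979 − 6370 = 609 km.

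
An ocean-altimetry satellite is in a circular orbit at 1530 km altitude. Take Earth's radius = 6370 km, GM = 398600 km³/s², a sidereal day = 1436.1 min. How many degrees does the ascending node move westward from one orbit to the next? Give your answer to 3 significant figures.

29.2°

Semi-major axis a = 6370 + 1530 = 7900 km. Period T = 2π√(a³/μ) = 2π√(7900³/398600) = 6988.0 s = 116.47 min.
During one orbit Earth rotates (6988.0 / 86166) × 360° = 29.20°.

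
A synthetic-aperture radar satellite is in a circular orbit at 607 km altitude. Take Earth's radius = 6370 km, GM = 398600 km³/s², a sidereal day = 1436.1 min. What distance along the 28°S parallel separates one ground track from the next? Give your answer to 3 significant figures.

Semi-major axis a = 6370 + 607 = 6977 km. Period T = 2π√(a³/μ) = 2π√(6977³/398600) = 5799.8 s = 96.66 min.
Node shift per orbit = (5799.8/86166) × 360° = 24.23°.
Equatorial spacing = 24.23 × 111.2 km/° = 2694 km.
At 28° latitude, spacing = 2694 × cos(28°) = 2379 km.

2380 km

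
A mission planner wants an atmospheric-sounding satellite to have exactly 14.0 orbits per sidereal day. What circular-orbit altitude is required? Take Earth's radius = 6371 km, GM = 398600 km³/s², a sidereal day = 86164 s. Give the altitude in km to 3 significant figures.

Required period T = 86164 / 14.0 = 6154.6 s.
From T = 2π√(a³/μ): a = (μ T²/4π²)^(1/3) = (398600 × 6154.6² / 4π²)^(1/3) = 7259 km.
Altitude h = a − R = 7259 − 6371 = 888 km.

888 km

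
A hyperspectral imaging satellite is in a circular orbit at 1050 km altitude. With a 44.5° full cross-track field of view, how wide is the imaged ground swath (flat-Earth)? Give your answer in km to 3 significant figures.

Half-angle = 44.5°/2 = 22.25°.
Swath width ≈ 2h·tan(θ/2) = 2 × 1050 × tan(22.25°) = 859.1 km.

859 km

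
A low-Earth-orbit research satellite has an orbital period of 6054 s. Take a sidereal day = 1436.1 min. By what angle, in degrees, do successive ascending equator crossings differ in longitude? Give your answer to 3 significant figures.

25.3°

During one orbit Earth rotates (6054.0 / 86166) × 360° = 25.29°.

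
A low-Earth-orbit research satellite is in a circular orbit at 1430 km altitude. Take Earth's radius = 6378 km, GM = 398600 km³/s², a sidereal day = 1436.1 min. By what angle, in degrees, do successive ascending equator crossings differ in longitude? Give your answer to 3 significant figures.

Semi-major axis a = 6378 + 1430 = 7808 km. Period T = 2π√(a³/μ) = 2π√(7808³/398600) = 6866.3 s = 114.44 min.
During one orbit Earth rotates (6866.3 / 86166) × 360° = 28.69°.

28.7°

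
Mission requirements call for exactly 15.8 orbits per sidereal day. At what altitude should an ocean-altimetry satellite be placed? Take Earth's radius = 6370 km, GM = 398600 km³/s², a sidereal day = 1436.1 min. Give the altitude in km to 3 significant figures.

326 km

Required period T = 86166 / 15.8 = 5453.5 s.
From T = 2π√(a³/μ): a = (μ T²/4π²)^(1/3) = (398600 × 5453.5² / 4π²)^(1/3) = 6696 km.
Altitude h = a − R = 6696 − 6370 = 326 km.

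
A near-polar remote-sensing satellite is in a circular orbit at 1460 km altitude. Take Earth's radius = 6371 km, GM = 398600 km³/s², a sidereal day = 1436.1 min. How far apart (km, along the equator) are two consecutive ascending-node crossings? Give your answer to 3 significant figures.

3200 km

Semi-major axis a = 6371 + 1460 = 7831 km. Period T = 2π√(a³/μ) = 2π√(7831³/398600) = 6896.6 s = 114.94 min.
During one orbit Earth rotates (6896.6 / 86166) × 360° = 28.81°.
At the equator that is 28.81° × (2π·6371/360) km/° = 28.81 × 111.2 = 3204 km.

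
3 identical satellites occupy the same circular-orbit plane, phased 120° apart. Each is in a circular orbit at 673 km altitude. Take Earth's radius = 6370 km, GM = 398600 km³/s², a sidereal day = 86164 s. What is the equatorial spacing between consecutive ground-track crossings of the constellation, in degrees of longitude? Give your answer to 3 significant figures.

Semi-major axis a = 6370 + 673 = 7043 km. Period T = 2π√(a³/μ) = 2π√(7043³/398600) = 5882.3 s = 98.04 min.
Single-satellite node shift = (5882.3/86164) × 360° = 24.58°.
With 3 satellites evenly phased, successive equator crossings are 24.58/3 = 8.192° apart.

8.19°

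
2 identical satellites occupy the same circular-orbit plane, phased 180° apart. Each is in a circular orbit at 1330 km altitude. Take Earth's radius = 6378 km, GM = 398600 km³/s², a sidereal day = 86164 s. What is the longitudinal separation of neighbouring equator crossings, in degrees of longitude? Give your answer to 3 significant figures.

14.1°

Semi-major axis a = 6378 + 1330 = 7708 km. Period T = 2π√(a³/μ) = 2π√(7708³/398600) = 6734.8 s = 112.25 min.
Single-satellite node shift = (6734.8/86164) × 360° = 28.14°.
With 2 satellites evenly phased, successive equator crossings are 28.14/2 = 14.069° apart.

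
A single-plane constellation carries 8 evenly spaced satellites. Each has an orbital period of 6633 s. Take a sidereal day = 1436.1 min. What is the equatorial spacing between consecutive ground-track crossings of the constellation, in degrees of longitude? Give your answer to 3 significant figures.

Single-satellite node shift = (6633.0/86166) × 360° = 27.71°.
With 8 satellites evenly phased, successive equator crossings are 27.71/8 = 3.464° apart.

3.46°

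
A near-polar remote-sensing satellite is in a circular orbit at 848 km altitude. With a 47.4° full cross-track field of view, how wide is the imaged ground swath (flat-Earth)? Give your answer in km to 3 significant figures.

744 km

Half-angle = 47.4°/2 = 23.7°.
Swath width ≈ 2h·tan(θ/2) = 2 × 848 × tan(23.7°) = 744.5 km.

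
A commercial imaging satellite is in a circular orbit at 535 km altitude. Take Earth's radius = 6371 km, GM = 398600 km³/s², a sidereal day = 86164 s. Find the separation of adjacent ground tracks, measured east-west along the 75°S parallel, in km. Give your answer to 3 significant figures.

687 km

Semi-major axis a = 6371 + 535 = 6906 km. Period T = 2π√(a³/μ) = 2π√(6906³/398600) = 5711.5 s = 95.19 min.
Node shift per orbit = (5711.5/86164) × 360° = 23.86°.
Equatorial spacing = 23.86 × 111.2 km/° = 2653 km.
At 75° latitude, spacing = 2653 × cos(75°) = 687 km.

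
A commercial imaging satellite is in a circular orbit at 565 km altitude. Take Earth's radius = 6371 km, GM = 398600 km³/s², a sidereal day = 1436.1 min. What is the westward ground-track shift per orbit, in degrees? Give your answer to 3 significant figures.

24.0°

Semi-major axis a = 6371 + 565 = 6936 km. Period T = 2π√(a³/μ) = 2π√(6936³/398600) = 5748.8 s = 95.81 min.
During one orbit Earth rotates (5748.8 / 86166) × 360° = 24.02°.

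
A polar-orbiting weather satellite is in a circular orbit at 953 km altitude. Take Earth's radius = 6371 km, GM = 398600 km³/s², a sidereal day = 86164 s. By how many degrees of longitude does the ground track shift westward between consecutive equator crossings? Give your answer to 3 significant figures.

Semi-major axis a = 6371 + 953 = 7324 km. Period T = 2π√(a³/μ) = 2π√(7324³/398600) = 6237.8 s = 103.96 min.
During one orbit Earth rotates (6237.8 / 86164) × 360° = 26.06°.

26.1°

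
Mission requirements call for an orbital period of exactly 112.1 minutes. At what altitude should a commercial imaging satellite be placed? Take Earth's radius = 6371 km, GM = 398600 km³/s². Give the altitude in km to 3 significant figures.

1330 km

T = 112.1 min = 6726.0 s.
From T = 2π√(a³/μ): a = (μ T²/4π²)^(1/3) = (398600 × 6726.0² / 4π²)^(1/3) = 7701 km.
Altitude h = a − R = 7701 − 6371 = 1330 km.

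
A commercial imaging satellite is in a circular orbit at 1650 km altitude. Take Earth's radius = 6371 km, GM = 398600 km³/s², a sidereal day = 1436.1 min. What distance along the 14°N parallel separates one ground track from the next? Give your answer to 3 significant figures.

3220 km

Semi-major axis a = 6371 + 1650 = 8021 km. Period T = 2π√(a³/μ) = 2π√(8021³/398600) = 7149.1 s = 119.15 min.
Node shift per orbit = (7149.1/86166) × 360° = 29.87°.
Equatorial spacing = 29.87 × 111.2 km/° = 3321 km.
At 14° latitude, spacing = 3321 × cos(14°) = 3223 km.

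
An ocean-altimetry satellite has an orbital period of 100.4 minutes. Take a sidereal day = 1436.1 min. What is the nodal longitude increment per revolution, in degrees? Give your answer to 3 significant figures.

25.2°

T = 100.4 min = 6024.0 s.
During one orbit Earth rotates (6024.0 / 86166) × 360° = 25.17°.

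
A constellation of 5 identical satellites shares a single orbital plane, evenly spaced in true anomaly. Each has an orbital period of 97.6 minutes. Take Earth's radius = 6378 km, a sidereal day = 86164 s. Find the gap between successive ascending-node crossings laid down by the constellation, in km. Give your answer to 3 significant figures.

T = 97.6 min = 5856.0 s.
Single-satellite node shift = (5856.0/86164) × 360° = 24.47°.
With 5 satellites evenly phased, successive equator crossings are 24.47/5 = 4.893° apart.
That is 4.893 × 111.3 = 545 km at the equator.

545 km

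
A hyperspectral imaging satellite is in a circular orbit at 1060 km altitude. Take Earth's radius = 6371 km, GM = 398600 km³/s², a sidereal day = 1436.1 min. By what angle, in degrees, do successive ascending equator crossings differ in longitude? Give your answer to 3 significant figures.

26.6°

Semi-major axis a = 6371 + 1060 = 7431 km. Period T = 2π√(a³/μ) = 2π√(7431³/398600) = 6375.0 s = 106.25 min.
During one orbit Earth rotates (6375.0 / 86166) × 360° = 26.63°.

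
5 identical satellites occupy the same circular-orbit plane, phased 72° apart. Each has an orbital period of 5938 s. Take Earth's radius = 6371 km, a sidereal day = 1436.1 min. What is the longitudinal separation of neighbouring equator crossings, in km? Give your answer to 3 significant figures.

552 km

Single-satellite node shift = (5938.0/86166) × 360° = 24.81°.
With 5 satellites evenly phased, successive equator crossings are 24.81/5 = 4.962° apart.
That is 4.962 × 111.2 = 552 km at the equator.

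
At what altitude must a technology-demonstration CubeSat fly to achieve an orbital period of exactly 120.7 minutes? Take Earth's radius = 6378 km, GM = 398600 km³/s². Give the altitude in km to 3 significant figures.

T = 120.7 min = 7242.0 s.
From T = 2π√(a³/μ): a = (μ T²/4π²)^(1/3) = (398600 × 7242.0² / 4π²)^(1/3) = 8090 km.
Altitude h = a − R = 8090 − 6378 = 1712 km.

1710 km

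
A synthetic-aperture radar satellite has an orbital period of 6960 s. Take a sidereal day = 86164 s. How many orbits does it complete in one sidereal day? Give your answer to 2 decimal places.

Orbits per sidereal day = 86164 / 6960.0 = 12.380.

12.38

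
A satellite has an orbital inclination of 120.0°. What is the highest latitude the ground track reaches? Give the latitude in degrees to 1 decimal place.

Retrograde orbit: the ground track reaches ±(180° − i) = ±(180 − 120.0) = ±60.0°.

60.0°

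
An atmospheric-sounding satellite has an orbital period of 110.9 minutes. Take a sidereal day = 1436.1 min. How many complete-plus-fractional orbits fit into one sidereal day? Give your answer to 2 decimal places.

12.95

T = 110.9 min = 6654.0 s.
Orbits per sidereal day = 86166 / 6654.0 = 12.950.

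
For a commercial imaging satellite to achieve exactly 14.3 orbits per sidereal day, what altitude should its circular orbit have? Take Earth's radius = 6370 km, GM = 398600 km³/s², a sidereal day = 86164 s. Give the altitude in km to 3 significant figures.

Required period T = 86164 / 14.3 = 6025.5 s.
From T = 2π√(a³/μ): a = (μ T²/4π²)^(1/3) = (398600 × 6025.5² / 4π²)^(1/3) = 7157 km.
Altitude h = a − R = 7157 − 6370 = 787 km.

787 km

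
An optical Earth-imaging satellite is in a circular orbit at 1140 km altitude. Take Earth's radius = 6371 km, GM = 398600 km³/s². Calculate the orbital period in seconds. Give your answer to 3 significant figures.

Semi-major axis a = 6371 + 1140 = 7511 km. Period T = 2π√(a³/μ) = 2π√(7511³/398600) = 6478.3 s = 107.97 min.

6480 seconds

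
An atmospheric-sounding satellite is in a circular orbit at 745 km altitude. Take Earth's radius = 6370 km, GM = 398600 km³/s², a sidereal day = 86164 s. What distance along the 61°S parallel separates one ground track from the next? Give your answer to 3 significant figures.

1350 km

Semi-major axis a = 6370 + 745 = 7115 km. Period T = 2π√(a³/μ) = 2π√(7115³/398600) = 5972.7 s = 99.55 min.
Node shift per orbit = (5972.7/86164) × 360° = 24.95°.
Equatorial spacing = 24.95 × 111.2 km/° = 2774 km.
At 61° latitude, spacing = 2774 × cos(61°) = 1345 km.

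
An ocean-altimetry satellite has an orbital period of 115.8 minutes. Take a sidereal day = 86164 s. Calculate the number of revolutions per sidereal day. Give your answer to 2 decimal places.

12.40

T = 115.8 min = 6948.0 s.
Orbits per sidereal day = 86164 / 6948.0 = 12.401.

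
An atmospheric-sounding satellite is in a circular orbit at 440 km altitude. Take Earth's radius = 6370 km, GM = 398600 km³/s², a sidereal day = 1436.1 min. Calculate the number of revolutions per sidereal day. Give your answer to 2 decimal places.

Semi-major axis a = 6370 + 440 = 6810 km. Period T = 2π√(a³/μ) = 2π√(6810³/398600) = 5592.8 s = 93.21 min.
Orbits per sidereal day = 86166 / 5592.8 = 15.407.

15.41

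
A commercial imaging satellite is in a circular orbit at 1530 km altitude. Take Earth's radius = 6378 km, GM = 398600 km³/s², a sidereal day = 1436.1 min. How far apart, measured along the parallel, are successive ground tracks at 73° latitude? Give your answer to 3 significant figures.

952 km

Semi-major axis a = 6378 + 1530 = 7908 km. Period T = 2π√(a³/μ) = 2π√(7908³/398600) = 6998.6 s = 116.64 min.
Node shift per orbit = (6998.6/86166) × 360° = 29.24°.
Equatorial spacing = 29.24 × 111.3 km/° = 3255 km.
At 73° latitude, spacing = 3255 × cos(73°) = 952 km.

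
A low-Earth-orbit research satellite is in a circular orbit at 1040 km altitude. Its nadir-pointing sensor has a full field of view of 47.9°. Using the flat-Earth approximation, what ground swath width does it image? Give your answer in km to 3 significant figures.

924 km

Half-angle = 47.9°/2 = 23.95°.
Swath width ≈ 2h·tan(θ/2) = 2 × 1040 × tan(23.95°) = 923.9 km.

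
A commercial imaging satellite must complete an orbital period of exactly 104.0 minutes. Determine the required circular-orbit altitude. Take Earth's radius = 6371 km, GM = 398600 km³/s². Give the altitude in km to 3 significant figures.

T = 104.0 min = 6240.0 s.
From T = 2π√(a³/μ): a = (μ T²/4π²)^(1/3) = (398600 × 6240.0² / 4π²)^(1/3) = 7326 km.
Altitude h = a − R = 7326 − 6371 = 955 km.

955 km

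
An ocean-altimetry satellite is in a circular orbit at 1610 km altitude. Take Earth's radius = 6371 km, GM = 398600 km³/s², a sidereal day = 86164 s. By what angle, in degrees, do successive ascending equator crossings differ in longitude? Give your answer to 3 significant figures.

Semi-major axis a = 6371 + 1610 = 7981 km. Period T = 2π√(a³/μ) = 2π√(7981³/398600) = 7095.7 s = 118.26 min.
During one orbit Earth rotates (7095.7 / 86164) × 360° = 29.65°.

29.6°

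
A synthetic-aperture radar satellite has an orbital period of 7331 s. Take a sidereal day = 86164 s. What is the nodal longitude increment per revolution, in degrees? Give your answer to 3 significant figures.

30.6°

During one orbit Earth rotates (7331.0 / 86164) × 360° = 30.63°.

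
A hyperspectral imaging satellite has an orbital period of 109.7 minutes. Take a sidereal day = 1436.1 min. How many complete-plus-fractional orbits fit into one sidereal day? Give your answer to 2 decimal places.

T = 109.7 min = 6582.0 s.
Orbits per sidereal day = 86166 / 6582.0 = 13.091.

13.09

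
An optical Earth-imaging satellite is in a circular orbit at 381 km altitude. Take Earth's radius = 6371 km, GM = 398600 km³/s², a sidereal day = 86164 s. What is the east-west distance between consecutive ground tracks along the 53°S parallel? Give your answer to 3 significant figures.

1540 km

Semi-major axis a = 6371 + 381 = 6752 km. Period T = 2π√(a³/μ) = 2π√(6752³/398600) = 5521.5 s = 92.03 min.
Node shift per orbit = (5521.5/86164) × 360° = 23.07°.
Equatorial spacing = 23.07 × 111.2 km/° = 2565 km.
At 53° latitude, spacing = 2565 × cos(53°) = 1544 km.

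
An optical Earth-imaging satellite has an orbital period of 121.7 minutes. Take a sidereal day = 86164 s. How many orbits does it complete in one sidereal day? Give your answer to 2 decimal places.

T = 121.7 min = 7302.0 s.
Orbits per sidereal day = 86164 / 7302.0 = 11.800.

11.80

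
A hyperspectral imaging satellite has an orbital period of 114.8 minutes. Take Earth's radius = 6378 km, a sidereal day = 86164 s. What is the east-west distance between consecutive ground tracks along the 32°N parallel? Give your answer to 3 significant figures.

T = 114.8 min = 6888.0 s.
Node shift per orbit = (6888.0/86164) × 360° = 28.78°.
Equatorial spacing = 28.78 × 111.3 km/° = 3204 km.
At 32° latitude, spacing = 3204 × cos(32°) = 2717 km.

2720 km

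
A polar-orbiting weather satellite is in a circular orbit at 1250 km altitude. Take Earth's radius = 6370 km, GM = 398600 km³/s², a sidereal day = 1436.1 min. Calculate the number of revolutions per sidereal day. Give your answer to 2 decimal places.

Semi-major axis a = 6370 + 1250 = 7620 km. Period T = 2π√(a³/μ) = 2π√(7620³/398600) = 6619.8 s = 110.33 min.
Orbits per sidereal day = 86166 / 6619.8 = 13.016.

13.02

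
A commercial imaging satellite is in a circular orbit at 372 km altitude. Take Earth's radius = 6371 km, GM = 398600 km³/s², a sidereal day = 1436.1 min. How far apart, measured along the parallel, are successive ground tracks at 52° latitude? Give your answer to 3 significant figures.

Semi-major axis a = 6371 + 372 = 6743 km. Period T = 2π√(a³/μ) = 2π√(6743³/398600) = 5510.5 s = 91.84 min.
Node shift per orbit = (5510.5/86166) × 360° = 23.02°.
Equatorial spacing = 23.02 × 111.2 km/° = 2560 km.
At 52° latitude, spacing = 2560 × cos(52°) = 1576 km.

1580 km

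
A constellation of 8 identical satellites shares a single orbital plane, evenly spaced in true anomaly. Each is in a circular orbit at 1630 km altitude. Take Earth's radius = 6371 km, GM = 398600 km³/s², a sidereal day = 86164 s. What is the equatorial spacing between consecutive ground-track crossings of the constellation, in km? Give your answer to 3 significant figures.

414 km

Semi-major axis a = 6371 + 1630 = 8001 km. Period T = 2π√(a³/μ) = 2π√(8001³/398600) = 7122.4 s = 118.71 min.
Single-satellite node shift = (7122.4/86164) × 360° = 29.76°.
With 8 satellites evenly phased, successive equator crossings are 29.76/8 = 3.720° apart.
That is 3.720 × 111.2 = 414 km at the equator.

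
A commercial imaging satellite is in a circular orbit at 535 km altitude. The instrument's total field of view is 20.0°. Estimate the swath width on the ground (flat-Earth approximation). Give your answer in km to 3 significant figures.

Half-angle = 20.0°/2 = 10°.
Swath width ≈ 2h·tan(θ/2) = 2 × 535 × tan(10°) = 188.7 km.

189 km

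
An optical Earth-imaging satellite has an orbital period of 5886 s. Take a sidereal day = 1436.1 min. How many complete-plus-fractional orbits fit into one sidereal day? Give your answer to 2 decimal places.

Orbits per sidereal day = 86166 / 5886.0 = 14.639.

14.64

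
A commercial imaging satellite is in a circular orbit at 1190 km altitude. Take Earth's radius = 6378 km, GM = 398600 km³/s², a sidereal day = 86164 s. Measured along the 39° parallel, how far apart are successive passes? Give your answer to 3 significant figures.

2370 km

Semi-major axis a = 6378 + 1190 = 7568 km. Period T = 2π√(a³/μ) = 2π√(7568³/398600) = 6552.1 s = 109.20 min.
Node shift per orbit = (6552.1/86164) × 360° = 27.38°.
Equatorial spacing = 27.38 × 111.3 km/° = 3047 km.
At 39° latitude, spacing = 3047 × cos(39°) = 2368 km.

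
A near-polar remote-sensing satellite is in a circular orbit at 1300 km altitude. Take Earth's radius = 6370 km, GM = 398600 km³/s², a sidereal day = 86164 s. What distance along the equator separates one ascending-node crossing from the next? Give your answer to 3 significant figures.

Semi-major axis a = 6370 + 1300 = 7670 km. Period T = 2π√(a³/μ) = 2π√(7670³/398600) = 6685.0 s = 111.42 min.
During one orbit Earth rotates (6685.0 / 86164) × 360° = 27.93°.
At the equator that is 27.93° × (2π·6370/360) km/° = 27.93 × 111.2 = 3105 km.

3110 km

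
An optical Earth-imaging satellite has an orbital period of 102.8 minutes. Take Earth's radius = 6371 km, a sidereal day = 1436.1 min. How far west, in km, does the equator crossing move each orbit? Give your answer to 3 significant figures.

2870 km

T = 102.8 min = 6168.0 s.
During one orbit Earth rotates (6168.0 / 86166) × 360° = 25.77°.
At the equator that is 25.77° × (2π·6371/360) km/° = 25.77 × 111.2 = 2865 km.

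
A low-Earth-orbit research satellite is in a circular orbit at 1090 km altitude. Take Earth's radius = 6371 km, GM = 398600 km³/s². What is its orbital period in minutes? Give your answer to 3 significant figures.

107 min

Semi-major axis a = 6371 + 1090 = 7461 km. Period T = 2π√(a³/μ) = 2π√(7461³/398600) = 6413.7 s = 106.89 min.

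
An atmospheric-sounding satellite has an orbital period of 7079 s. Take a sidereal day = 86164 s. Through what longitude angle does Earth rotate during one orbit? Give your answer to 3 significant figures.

29.6°

During one orbit Earth rotates (7079.0 / 86164) × 360° = 29.58°.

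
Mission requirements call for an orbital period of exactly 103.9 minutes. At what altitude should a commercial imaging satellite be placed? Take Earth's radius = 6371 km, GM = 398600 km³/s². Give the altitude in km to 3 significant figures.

950 km

T = 103.9 min = 6234.0 s.
From T = 2π√(a³/μ): a = (μ T²/4π²)^(1/3) = (398600 × 6234.0² / 4π²)^(1/3) = 7321 km.
Altitude h = a − R = 7321 − 6371 = 950 km.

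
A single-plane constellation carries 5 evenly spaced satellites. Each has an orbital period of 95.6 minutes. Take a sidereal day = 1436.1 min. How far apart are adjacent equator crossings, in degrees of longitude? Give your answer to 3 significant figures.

4.79°

T = 95.6 min = 5736.0 s.
Single-satellite node shift = (5736.0/86166) × 360° = 23.96°.
With 5 satellites evenly phased, successive equator crossings are 23.96/5 = 4.793° apart.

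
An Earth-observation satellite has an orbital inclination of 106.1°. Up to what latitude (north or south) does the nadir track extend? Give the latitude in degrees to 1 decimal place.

73.9°

Retrograde orbit: the ground track reaches ±(180° − i) = ±(180 − 106.1) = ±73.9°.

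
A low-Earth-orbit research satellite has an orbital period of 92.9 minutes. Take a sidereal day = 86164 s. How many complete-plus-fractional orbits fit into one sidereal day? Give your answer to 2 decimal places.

T = 92.9 min = 5574.0 s.
Orbits per sidereal day = 86164 / 5574.0 = 15.458.

15.46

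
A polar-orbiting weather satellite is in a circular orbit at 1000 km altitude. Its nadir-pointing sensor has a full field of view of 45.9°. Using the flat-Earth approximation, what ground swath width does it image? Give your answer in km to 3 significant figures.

847 km

Half-angle = 45.9°/2 = 22.95°.
Swath width ≈ 2h·tan(θ/2) = 2 × 1000 × tan(22.95°) = 846.9 km.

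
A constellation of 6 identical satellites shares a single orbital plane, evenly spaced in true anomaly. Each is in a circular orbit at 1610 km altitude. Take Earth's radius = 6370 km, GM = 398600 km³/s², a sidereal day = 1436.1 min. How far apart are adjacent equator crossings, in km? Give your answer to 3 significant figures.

549 km

Semi-major axis a = 6370 + 1610 = 7980 km. Period T = 2π√(a³/μ) = 2π√(7980³/398600) = 7094.4 s = 118.24 min.
Single-satellite node shift = (7094.4/86166) × 360° = 29.64°.
With 6 satellites evenly phased, successive equator crossings are 29.64/6 = 4.940° apart.
That is 4.940 × 111.2 = 549 km at the equator.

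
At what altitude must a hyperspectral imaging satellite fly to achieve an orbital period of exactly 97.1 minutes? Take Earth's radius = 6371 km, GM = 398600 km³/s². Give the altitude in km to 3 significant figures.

627 km

T = 97.1 min = 5826.0 s.
From T = 2π√(a³/μ): a = (μ T²/4π²)^(1/3) = (398600 × 5826.0² / 4π²)^(1/3) = 6998 km.
Altitude h = a − R = 6998 − 6371 = 627 km.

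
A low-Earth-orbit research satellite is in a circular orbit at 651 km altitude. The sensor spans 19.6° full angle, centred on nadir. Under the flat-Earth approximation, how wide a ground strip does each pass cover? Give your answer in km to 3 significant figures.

Half-angle = 19.6°/2 = 9.8°.
Swath width ≈ 2h·tan(θ/2) = 2 × 651 × tan(9.8°) = 224.9 km.

225 km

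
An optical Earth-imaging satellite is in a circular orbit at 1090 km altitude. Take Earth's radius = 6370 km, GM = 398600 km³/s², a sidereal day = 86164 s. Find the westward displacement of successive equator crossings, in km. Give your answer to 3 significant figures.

2980 km

Semi-major axis a = 6370 + 1090 = 7460 km. Period T = 2π√(a³/μ) = 2π√(7460³/398600) = 6412.4 s = 106.87 min.
During one orbit Earth rotates (6412.4 / 86164) × 360° = 26.79°.
At the equator that is 26.79° × (2π·6370/360) km/° = 26.79 × 111.2 = 2979 km.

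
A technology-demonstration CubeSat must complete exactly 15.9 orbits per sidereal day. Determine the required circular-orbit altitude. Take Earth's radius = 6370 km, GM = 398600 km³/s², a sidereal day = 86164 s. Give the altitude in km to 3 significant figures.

298 km

Required period T = 86164 / 15.9 = 5419.1 s.
From T = 2π√(a³/μ): a = (μ T²/4π²)^(1/3) = (398600 × 5419.1² / 4π²)^(1/3) = 6668 km.
Altitude h = a − R = 6668 − 6370 = 298 km.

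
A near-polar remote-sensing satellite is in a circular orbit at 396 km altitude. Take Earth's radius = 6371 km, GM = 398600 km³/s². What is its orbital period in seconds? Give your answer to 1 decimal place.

5539.9 seconds

Semi-major axis a = 6371 + 396 = 6767 km. Period T = 2π√(a³/μ) = 2π√(6767³/398600) = 5539.9 s = 92.33 min.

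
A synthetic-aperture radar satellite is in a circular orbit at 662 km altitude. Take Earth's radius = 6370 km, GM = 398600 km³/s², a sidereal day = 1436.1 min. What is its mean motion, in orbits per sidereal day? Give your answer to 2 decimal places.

Semi-major axis a = 6370 + 662 = 7032 km. Period T = 2π√(a³/μ) = 2π√(7032³/398600) = 5868.5 s = 97.81 min.
Orbits per sidereal day = 86166 / 5868.5 = 14.683.

14.68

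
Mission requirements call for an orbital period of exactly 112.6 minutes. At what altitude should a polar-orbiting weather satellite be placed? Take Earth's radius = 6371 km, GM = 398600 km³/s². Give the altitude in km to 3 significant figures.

1350 km

T = 112.6 min = 6756.0 s.
From T = 2π√(a³/μ): a = (μ T²/4π²)^(1/3) = (398600 × 6756.0² / 4π²)^(1/3) = 7724 km.
Altitude h = a − R = 7724 − 6371 = 1353 km.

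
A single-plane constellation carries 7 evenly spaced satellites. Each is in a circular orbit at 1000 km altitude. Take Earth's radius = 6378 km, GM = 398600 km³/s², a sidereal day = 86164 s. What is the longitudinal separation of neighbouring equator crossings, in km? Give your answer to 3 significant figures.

419 km

Semi-major axis a = 6378 + 1000 = 7378 km. Period T = 2π√(a³/μ) = 2π√(7378³/398600) = 6306.9 s = 105.12 min.
Single-satellite node shift = (6306.9/86164) × 360° = 26.35°.
With 7 satellites evenly phased, successive equator crossings are 26.35/7 = 3.764° apart.
That is 3.764 × 111.3 = 419 km at the equator.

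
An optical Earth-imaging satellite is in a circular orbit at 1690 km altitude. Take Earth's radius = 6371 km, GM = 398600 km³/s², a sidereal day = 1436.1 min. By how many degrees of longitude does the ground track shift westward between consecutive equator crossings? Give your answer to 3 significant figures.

Semi-major axis a = 6371 + 1690 = 8061 km. Period T = 2π√(a³/μ) = 2π√(8061³/398600) = 7202.7 s = 120.04 min.
During one orbit Earth rotates (7202.7 / 86166) × 360° = 30.09°.

30.1°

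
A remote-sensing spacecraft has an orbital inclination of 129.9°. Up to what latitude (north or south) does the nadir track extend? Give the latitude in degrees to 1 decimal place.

Retrograde orbit: the ground track reaches ±(180° − i) = ±(180 − 129.9) = ±50.1°.

50.1°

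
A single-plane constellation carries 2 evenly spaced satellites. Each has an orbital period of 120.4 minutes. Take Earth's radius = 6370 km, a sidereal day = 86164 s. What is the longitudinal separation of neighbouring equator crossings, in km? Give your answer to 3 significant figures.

1680 km

T = 120.4 min = 7224.0 s.
Single-satellite node shift = (7224.0/86164) × 360° = 30.18°.
With 2 satellites evenly phased, successive equator crossings are 30.18/2 = 15.091° apart.
That is 15.091 × 111.2 = 1678 km at the equator.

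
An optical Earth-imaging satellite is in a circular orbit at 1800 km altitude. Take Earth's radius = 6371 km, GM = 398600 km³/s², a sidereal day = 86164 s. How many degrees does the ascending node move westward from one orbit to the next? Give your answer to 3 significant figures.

30.7°

Semi-major axis a = 6371 + 1800 = 8171 km. Period T = 2π√(a³/μ) = 2π√(8171³/398600) = 7350.6 s = 122.51 min.
During one orbit Earth rotates (7350.6 / 86164) × 360° = 30.71°.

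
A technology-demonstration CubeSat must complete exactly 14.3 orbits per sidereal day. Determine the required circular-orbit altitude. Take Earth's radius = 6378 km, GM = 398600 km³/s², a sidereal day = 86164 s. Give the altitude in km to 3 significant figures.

Required period T = 86164 / 14.3 = 6025.5 s.
From T = 2π√(a³/μ): a = (μ T²/4π²)^(1/3) = (398600 × 6025.5² / 4π²)^(1/3) = 7157 km.
Altitude h = a − R = 7157 − 6378 = 779 km.

779 km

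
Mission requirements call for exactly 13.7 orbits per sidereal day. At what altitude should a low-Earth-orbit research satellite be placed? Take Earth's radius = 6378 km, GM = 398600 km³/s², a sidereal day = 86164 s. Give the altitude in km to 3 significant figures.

Required period T = 86164 / 13.7 = 6289.3 s.
From T = 2π√(a³/μ): a = (μ T²/4π²)^(1/3) = (398600 × 6289.3² / 4π²)^(1/3) = 7364 km.
Altitude h = a − R = 7364 − 6378 = 986 km.

986 km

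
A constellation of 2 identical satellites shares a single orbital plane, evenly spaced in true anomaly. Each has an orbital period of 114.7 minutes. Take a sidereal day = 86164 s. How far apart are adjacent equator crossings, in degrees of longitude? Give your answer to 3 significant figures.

T = 114.7 min = 6882.0 s.
Single-satellite node shift = (6882.0/86164) × 360° = 28.75°.
With 2 satellites evenly phased, successive equator crossings are 28.75/2 = 14.377° apart.

14.4°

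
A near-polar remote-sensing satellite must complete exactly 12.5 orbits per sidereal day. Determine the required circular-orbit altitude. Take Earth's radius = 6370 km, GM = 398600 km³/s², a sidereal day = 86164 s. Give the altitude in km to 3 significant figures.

1460 km

Required period T = 86164 / 12.5 = 6893.1 s.
From T = 2π√(a³/μ): a = (μ T²/4π²)^(1/3) = (398600 × 6893.1² / 4π²)^(1/3) = 7828 km.
Altitude h = a − R = 7828 − 6370 = 1458 km.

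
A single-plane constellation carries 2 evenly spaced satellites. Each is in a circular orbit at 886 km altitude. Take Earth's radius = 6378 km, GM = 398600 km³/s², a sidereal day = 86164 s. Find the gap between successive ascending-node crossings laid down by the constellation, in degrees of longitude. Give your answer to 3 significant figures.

Semi-major axis a = 6378 + 886 = 7264 km. Period T = 2π√(a³/μ) = 2π√(7264³/398600) = 6161.3 s = 102.69 min.
Single-satellite node shift = (6161.3/86164) × 360° = 25.74°.
With 2 satellites evenly phased, successive equator crossings are 25.74/2 = 12.871° apart.

12.9°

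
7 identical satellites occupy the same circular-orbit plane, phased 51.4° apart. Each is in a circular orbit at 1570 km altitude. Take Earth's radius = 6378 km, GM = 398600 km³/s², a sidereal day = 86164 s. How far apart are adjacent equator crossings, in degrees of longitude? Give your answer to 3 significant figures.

4.21°

Semi-major axis a = 6378 + 1570 = 7948 km. Period T = 2π√(a³/μ) = 2π√(7948³/398600) = 7051.8 s = 117.53 min.
Single-satellite node shift = (7051.8/86164) × 360° = 29.46°.
With 7 satellites evenly phased, successive equator crossings are 29.46/7 = 4.209° apart.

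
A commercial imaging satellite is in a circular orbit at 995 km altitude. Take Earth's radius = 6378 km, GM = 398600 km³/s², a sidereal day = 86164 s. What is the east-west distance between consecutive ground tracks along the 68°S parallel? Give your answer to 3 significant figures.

1100 km

Semi-major axis a = 6378 + 995 = 7373 km. Period T = 2π√(a³/μ) = 2π√(7373³/398600) = 6300.5 s = 105.01 min.
Node shift per orbit = (6300.5/86164) × 360° = 26.32°.
Equatorial spacing = 26.32 × 111.3 km/° = 2930 km.
At 68° latitude, spacing = 2930 × cos(68°) = 1098 km.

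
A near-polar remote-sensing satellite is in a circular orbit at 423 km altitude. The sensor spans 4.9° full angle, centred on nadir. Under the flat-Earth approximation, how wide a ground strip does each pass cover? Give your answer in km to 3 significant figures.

36.2 km

Half-angle = 4.9°/2 = 2.45°.
Swath width ≈ 2h·tan(θ/2) = 2 × 423 × tan(2.45°) = 36.2 km.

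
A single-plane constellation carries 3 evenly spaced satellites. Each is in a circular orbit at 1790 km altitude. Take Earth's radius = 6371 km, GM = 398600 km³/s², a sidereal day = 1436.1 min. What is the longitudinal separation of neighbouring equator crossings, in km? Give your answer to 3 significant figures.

Semi-major axis a = 6371 + 1790 = 8161 km. Period T = 2π√(a³/μ) = 2π√(8161³/398600) = 7337.1 s = 122.29 min.
Single-satellite node shift = (7337.1/86166) × 360° = 30.65°.
With 3 satellites evenly phased, successive equator crossings are 30.65/3 = 10.218° apart.
That is 10.218 × 111.2 = 1136 km at the equator.

1140 km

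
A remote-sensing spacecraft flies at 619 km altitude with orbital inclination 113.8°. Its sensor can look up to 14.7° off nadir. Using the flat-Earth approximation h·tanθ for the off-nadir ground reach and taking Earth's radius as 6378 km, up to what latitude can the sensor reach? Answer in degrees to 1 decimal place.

Retrograde orbit: the ground track reaches ±(180° − i) = ±(180 − 113.8) = ±66.2°.
Sensor half-swath on the ground ≈ 619·tan(14.7°) = 162 km = 1.46° of latitude.
Maximum observable latitude ≈ 66.2 + 1.46 = 67.7°.

67.7°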